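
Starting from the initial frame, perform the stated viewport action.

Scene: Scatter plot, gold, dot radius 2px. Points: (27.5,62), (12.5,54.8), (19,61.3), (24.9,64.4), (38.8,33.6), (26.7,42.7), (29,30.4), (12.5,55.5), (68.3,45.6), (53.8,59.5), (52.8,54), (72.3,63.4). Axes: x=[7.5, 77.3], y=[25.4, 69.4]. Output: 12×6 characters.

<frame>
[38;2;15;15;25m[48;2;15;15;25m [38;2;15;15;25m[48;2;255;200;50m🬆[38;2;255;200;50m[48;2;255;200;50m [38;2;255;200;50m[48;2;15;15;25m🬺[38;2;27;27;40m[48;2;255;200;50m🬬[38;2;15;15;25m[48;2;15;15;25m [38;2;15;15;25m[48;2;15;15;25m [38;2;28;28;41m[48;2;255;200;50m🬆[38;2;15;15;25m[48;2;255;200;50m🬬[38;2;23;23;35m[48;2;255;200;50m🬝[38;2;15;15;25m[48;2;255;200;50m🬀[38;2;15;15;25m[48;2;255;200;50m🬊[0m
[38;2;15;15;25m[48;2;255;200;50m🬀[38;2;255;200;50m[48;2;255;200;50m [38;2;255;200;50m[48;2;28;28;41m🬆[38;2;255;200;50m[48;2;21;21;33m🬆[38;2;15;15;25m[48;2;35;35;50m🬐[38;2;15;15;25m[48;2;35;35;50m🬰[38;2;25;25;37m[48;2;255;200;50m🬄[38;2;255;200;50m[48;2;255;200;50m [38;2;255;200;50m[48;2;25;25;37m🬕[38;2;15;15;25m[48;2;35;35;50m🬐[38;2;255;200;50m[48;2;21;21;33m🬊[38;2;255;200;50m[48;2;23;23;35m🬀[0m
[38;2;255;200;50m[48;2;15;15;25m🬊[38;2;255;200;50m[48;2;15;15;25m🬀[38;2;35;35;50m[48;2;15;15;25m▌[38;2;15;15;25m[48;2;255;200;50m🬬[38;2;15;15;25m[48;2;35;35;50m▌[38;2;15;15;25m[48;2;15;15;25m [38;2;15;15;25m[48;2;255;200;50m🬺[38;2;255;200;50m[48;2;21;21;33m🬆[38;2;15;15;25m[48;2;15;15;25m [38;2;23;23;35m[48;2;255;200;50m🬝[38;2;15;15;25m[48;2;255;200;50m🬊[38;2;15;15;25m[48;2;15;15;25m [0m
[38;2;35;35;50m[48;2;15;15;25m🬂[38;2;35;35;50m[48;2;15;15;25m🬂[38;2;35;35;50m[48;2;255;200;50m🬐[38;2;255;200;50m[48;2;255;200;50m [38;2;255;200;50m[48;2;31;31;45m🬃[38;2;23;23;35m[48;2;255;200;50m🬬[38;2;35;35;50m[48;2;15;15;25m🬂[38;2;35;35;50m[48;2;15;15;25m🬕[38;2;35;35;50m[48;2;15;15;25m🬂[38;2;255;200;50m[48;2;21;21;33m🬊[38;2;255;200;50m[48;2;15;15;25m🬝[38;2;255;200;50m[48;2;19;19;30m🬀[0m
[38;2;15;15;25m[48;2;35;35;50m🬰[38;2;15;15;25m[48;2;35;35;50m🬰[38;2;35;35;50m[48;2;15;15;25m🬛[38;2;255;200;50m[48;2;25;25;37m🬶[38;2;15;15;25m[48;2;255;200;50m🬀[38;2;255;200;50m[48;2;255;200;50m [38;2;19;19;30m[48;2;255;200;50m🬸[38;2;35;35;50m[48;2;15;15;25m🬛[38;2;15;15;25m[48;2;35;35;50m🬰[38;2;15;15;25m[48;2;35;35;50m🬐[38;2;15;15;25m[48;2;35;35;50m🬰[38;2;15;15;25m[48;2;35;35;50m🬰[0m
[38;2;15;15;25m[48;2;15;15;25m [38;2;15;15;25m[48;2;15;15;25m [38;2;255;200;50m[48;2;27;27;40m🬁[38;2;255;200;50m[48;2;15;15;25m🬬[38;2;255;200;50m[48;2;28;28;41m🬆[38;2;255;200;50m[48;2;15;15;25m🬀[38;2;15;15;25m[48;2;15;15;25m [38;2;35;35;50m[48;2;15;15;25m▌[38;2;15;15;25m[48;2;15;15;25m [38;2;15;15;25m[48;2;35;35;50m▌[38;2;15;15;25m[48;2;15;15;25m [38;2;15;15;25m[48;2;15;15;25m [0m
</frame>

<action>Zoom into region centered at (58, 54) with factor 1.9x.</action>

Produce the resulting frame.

<frame>
[38;2;15;15;25m[48;2;15;15;25m [38;2;15;15;25m[48;2;15;15;25m [38;2;35;35;50m[48;2;15;15;25m▌[38;2;15;15;25m[48;2;15;15;25m [38;2;27;27;40m[48;2;255;200;50m🬬[38;2;15;15;25m[48;2;15;15;25m [38;2;15;15;25m[48;2;15;15;25m [38;2;35;35;50m[48;2;15;15;25m▌[38;2;15;15;25m[48;2;15;15;25m [38;2;15;15;25m[48;2;255;200;50m🬐[38;2;255;200;50m[48;2;255;200;50m [38;2;15;15;25m[48;2;255;200;50m🬸[0m
[38;2;15;15;25m[48;2;35;35;50m🬰[38;2;15;15;25m[48;2;35;35;50m🬰[38;2;35;35;50m[48;2;15;15;25m🬛[38;2;15;15;25m[48;2;255;200;50m🬐[38;2;255;200;50m[48;2;255;200;50m [38;2;19;19;30m[48;2;255;200;50m🬸[38;2;15;15;25m[48;2;35;35;50m🬰[38;2;35;35;50m[48;2;15;15;25m🬛[38;2;15;15;25m[48;2;35;35;50m🬰[38;2;15;15;25m[48;2;35;35;50m🬐[38;2;255;200;50m[48;2;23;23;35m🬀[38;2;15;15;25m[48;2;35;35;50m🬰[0m
[38;2;15;15;25m[48;2;15;15;25m [38;2;15;15;25m[48;2;15;15;25m [38;2;35;35;50m[48;2;15;15;25m▌[38;2;15;15;25m[48;2;255;200;50m🬆[38;2;255;200;50m[48;2;35;35;50m🬺[38;2;15;15;25m[48;2;255;200;50m🬬[38;2;15;15;25m[48;2;15;15;25m [38;2;35;35;50m[48;2;15;15;25m▌[38;2;15;15;25m[48;2;15;15;25m [38;2;15;15;25m[48;2;35;35;50m▌[38;2;15;15;25m[48;2;15;15;25m [38;2;15;15;25m[48;2;15;15;25m [0m
[38;2;35;35;50m[48;2;15;15;25m🬂[38;2;35;35;50m[48;2;15;15;25m🬂[38;2;35;35;50m[48;2;15;15;25m🬕[38;2;255;200;50m[48;2;19;19;30m🬁[38;2;255;200;50m[48;2;28;28;41m🬆[38;2;35;35;50m[48;2;15;15;25m🬂[38;2;35;35;50m[48;2;15;15;25m🬂[38;2;35;35;50m[48;2;15;15;25m🬕[38;2;35;35;50m[48;2;15;15;25m🬂[38;2;35;35;50m[48;2;15;15;25m🬨[38;2;35;35;50m[48;2;15;15;25m🬂[38;2;35;35;50m[48;2;15;15;25m🬂[0m
[38;2;15;15;25m[48;2;35;35;50m🬰[38;2;15;15;25m[48;2;35;35;50m🬰[38;2;35;35;50m[48;2;15;15;25m🬛[38;2;15;15;25m[48;2;35;35;50m🬰[38;2;15;15;25m[48;2;35;35;50m🬐[38;2;15;15;25m[48;2;35;35;50m🬰[38;2;15;15;25m[48;2;35;35;50m🬰[38;2;31;31;45m[48;2;255;200;50m🬝[38;2;15;15;25m[48;2;255;200;50m🬀[38;2;28;28;41m[48;2;255;200;50m🬊[38;2;15;15;25m[48;2;35;35;50m🬰[38;2;15;15;25m[48;2;35;35;50m🬰[0m
[38;2;15;15;25m[48;2;15;15;25m [38;2;15;15;25m[48;2;15;15;25m [38;2;35;35;50m[48;2;15;15;25m▌[38;2;15;15;25m[48;2;15;15;25m [38;2;15;15;25m[48;2;35;35;50m▌[38;2;15;15;25m[48;2;15;15;25m [38;2;15;15;25m[48;2;15;15;25m [38;2;35;35;50m[48;2;15;15;25m▌[38;2;255;200;50m[48;2;15;15;25m🬊[38;2;255;200;50m[48;2;27;27;40m🬀[38;2;15;15;25m[48;2;15;15;25m [38;2;15;15;25m[48;2;15;15;25m [0m
</frame>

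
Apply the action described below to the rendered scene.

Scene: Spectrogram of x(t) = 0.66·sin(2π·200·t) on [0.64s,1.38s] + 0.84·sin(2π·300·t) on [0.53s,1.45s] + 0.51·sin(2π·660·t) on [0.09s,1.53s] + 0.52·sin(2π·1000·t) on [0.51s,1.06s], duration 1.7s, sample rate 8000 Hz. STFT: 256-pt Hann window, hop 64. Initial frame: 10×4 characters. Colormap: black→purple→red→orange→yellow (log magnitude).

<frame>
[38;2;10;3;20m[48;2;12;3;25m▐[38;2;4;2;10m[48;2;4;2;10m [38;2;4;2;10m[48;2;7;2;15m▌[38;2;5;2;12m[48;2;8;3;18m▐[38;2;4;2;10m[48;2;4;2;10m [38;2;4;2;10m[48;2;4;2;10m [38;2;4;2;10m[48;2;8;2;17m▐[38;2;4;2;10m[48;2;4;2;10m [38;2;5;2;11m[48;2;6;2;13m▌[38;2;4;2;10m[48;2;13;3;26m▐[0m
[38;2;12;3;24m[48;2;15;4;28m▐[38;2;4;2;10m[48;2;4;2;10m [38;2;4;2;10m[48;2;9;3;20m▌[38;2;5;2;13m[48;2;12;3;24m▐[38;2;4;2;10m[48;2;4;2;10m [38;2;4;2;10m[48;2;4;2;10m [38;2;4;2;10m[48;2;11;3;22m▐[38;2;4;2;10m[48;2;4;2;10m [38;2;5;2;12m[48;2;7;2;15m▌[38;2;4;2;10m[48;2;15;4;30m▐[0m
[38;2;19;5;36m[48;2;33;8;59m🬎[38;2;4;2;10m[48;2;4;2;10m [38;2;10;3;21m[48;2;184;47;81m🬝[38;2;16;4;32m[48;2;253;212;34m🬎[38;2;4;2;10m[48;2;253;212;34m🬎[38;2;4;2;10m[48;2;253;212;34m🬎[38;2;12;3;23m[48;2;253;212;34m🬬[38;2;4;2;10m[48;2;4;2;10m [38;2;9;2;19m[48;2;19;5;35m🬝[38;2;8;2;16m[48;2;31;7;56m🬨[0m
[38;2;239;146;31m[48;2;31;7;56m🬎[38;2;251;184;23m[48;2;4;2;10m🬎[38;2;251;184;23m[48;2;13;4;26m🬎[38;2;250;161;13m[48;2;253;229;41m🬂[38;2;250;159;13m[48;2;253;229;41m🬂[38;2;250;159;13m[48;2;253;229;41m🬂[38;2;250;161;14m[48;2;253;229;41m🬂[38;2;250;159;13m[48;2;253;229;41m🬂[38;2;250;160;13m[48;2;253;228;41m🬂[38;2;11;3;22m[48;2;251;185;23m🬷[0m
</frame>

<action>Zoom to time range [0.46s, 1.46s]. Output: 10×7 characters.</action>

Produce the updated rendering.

<frame>
[38;2;6;2;13m[48;2;8;3;18m▐[38;2;4;2;10m[48;2;5;2;11m▌[38;2;4;2;10m[48;2;4;2;10m [38;2;4;2;10m[48;2;4;2;10m [38;2;4;2;10m[48;2;4;2;10m [38;2;4;2;10m[48;2;4;2;10m [38;2;9;3;18m[48;2;4;2;10m▌[38;2;4;2;10m[48;2;4;2;10m [38;2;4;2;10m[48;2;4;2;10m [38;2;5;2;12m[48;2;4;2;11m▌[0m
[38;2;6;2;14m[48;2;9;3;19m▐[38;2;4;2;10m[48;2;5;2;11m▌[38;2;4;2;10m[48;2;4;2;10m [38;2;4;2;10m[48;2;4;2;10m [38;2;4;2;10m[48;2;4;2;10m [38;2;4;2;10m[48;2;4;2;10m [38;2;4;2;10m[48;2;9;3;19m▐[38;2;4;2;10m[48;2;4;2;10m [38;2;4;2;10m[48;2;4;2;10m [38;2;5;2;12m[48;2;4;2;11m▌[0m
[38;2;7;2;15m[48;2;11;3;22m▐[38;2;4;2;10m[48;2;5;2;12m▌[38;2;4;2;10m[48;2;4;2;10m [38;2;4;2;10m[48;2;4;2;10m [38;2;4;2;10m[48;2;4;2;10m [38;2;4;2;10m[48;2;4;2;10m [38;2;4;2;10m[48;2;11;3;22m▐[38;2;4;2;10m[48;2;4;2;10m [38;2;4;2;10m[48;2;4;2;10m [38;2;4;2;11m[48;2;5;2;13m🬨[0m
[38;2;8;2;17m[48;2;16;4;30m▐[38;2;4;2;10m[48;2;5;2;13m▌[38;2;4;2;10m[48;2;4;2;10m [38;2;4;2;10m[48;2;4;2;10m [38;2;4;2;10m[48;2;4;2;10m [38;2;4;2;10m[48;2;4;2;10m [38;2;4;2;10m[48;2;16;4;30m▐[38;2;4;2;10m[48;2;4;2;10m [38;2;4;2;10m[48;2;4;2;10m [38;2;5;2;12m[48;2;6;2;14m🬨[0m
[38;2;19;4;35m[48;2;69;16;88m🬬[38;2;4;2;10m[48;2;8;2;17m▌[38;2;4;2;10m[48;2;4;2;10m [38;2;4;2;10m[48;2;4;2;10m [38;2;4;2;10m[48;2;4;2;10m [38;2;4;2;10m[48;2;4;2;10m [38;2;9;3;18m[48;2;52;12;74m🬨[38;2;4;2;10m[48;2;4;2;10m [38;2;4;2;10m[48;2;4;2;10m [38;2;6;2;14m[48;2;9;3;19m🬨[0m
[38;2;242;177;40m[48;2;28;7;50m🬴[38;2;252;210;33m[48;2;12;3;24m🬰[38;2;252;210;33m[48;2;7;2;16m🬰[38;2;252;210;33m[48;2;7;2;16m🬰[38;2;252;210;33m[48;2;7;2;16m🬰[38;2;252;210;33m[48;2;7;2;16m🬰[38;2;5;2;13m[48;2;241;172;41m🬉[38;2;5;2;13m[48;2;252;209;33m🬎[38;2;5;2;13m[48;2;252;209;33m🬎[38;2;12;3;23m[48;2;252;209;33m🬎[0m
[38;2;254;248;49m[48;2;91;22;65m🬇[38;2;253;241;46m[48;2;30;7;53m🬩[38;2;23;6;42m[48;2;253;237;44m🬂[38;2;23;6;42m[48;2;253;237;44m🬂[38;2;23;6;42m[48;2;253;237;44m🬂[38;2;23;6;42m[48;2;253;237;44m🬂[38;2;30;7;54m[48;2;253;237;44m🬂[38;2;23;6;42m[48;2;253;237;44m🬂[38;2;23;6;42m[48;2;253;237;44m🬂[38;2;81;20;78m[48;2;254;241;46m🬡[0m
</frame>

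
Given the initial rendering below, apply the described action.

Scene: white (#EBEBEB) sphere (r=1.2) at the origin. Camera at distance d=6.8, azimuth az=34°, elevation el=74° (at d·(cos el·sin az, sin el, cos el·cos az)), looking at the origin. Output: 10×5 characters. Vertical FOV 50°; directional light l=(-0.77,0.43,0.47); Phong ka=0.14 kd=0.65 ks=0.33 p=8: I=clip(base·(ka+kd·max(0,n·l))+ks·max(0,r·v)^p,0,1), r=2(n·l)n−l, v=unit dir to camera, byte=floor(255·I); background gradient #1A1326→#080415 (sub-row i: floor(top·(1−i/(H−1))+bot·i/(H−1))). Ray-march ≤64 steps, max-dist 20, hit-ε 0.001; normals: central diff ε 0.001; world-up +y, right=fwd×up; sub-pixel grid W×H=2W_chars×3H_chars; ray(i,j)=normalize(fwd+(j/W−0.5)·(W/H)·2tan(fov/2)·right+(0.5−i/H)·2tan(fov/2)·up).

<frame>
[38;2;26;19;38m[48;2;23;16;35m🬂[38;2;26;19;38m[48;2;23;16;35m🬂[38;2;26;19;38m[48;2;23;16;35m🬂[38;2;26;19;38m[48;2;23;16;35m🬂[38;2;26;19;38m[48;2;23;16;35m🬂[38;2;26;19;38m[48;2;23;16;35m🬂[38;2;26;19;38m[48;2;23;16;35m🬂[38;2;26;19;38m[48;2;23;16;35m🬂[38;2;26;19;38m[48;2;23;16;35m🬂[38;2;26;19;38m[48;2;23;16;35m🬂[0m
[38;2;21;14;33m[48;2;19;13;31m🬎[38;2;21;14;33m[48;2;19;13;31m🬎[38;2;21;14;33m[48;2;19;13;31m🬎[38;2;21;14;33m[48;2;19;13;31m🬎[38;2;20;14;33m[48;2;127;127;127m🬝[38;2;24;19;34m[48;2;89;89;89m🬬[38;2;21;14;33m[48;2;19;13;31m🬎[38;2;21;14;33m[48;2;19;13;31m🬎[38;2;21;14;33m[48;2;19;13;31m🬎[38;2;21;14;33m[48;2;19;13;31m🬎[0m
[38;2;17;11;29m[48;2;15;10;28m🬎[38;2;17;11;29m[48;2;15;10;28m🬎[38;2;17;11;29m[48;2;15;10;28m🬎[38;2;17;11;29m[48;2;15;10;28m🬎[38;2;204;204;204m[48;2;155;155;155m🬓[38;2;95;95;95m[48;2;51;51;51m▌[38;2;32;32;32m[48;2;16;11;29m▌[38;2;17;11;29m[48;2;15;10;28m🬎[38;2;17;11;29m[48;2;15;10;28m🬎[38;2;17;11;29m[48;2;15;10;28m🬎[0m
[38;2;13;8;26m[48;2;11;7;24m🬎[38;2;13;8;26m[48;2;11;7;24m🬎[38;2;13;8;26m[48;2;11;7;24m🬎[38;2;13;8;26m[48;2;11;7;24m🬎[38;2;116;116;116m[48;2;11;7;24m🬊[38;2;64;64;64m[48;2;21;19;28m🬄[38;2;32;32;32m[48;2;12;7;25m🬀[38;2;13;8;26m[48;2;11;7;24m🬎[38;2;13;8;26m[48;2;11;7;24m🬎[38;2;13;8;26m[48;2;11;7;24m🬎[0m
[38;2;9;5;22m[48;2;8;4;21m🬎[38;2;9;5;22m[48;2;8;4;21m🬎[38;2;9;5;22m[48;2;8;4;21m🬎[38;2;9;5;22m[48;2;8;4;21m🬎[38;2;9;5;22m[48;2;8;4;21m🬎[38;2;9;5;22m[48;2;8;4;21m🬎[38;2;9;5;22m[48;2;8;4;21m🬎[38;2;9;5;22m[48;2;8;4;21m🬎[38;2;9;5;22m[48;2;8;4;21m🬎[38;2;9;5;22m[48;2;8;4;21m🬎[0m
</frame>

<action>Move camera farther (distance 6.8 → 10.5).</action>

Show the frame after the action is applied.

<frame>
[38;2;26;19;38m[48;2;23;16;35m🬂[38;2;26;19;38m[48;2;23;16;35m🬂[38;2;26;19;38m[48;2;23;16;35m🬂[38;2;26;19;38m[48;2;23;16;35m🬂[38;2;26;19;38m[48;2;23;16;35m🬂[38;2;26;19;38m[48;2;23;16;35m🬂[38;2;26;19;38m[48;2;23;16;35m🬂[38;2;26;19;38m[48;2;23;16;35m🬂[38;2;26;19;38m[48;2;23;16;35m🬂[38;2;26;19;38m[48;2;23;16;35m🬂[0m
[38;2;21;14;33m[48;2;19;13;31m🬎[38;2;21;14;33m[48;2;19;13;31m🬎[38;2;21;14;33m[48;2;19;13;31m🬎[38;2;21;14;33m[48;2;19;13;31m🬎[38;2;21;14;33m[48;2;19;13;31m🬎[38;2;21;14;33m[48;2;19;13;31m🬎[38;2;21;14;33m[48;2;19;13;31m🬎[38;2;21;14;33m[48;2;19;13;31m🬎[38;2;21;14;33m[48;2;19;13;31m🬎[38;2;21;14;33m[48;2;19;13;31m🬎[0m
[38;2;17;11;29m[48;2;15;10;28m🬎[38;2;17;11;29m[48;2;15;10;28m🬎[38;2;17;11;29m[48;2;15;10;28m🬎[38;2;17;11;29m[48;2;15;10;28m🬎[38;2;175;175;175m[48;2;16;11;29m▐[38;2;32;32;32m[48;2;91;91;91m▐[38;2;17;11;29m[48;2;15;10;28m🬎[38;2;17;11;29m[48;2;15;10;28m🬎[38;2;17;11;29m[48;2;15;10;28m🬎[38;2;17;11;29m[48;2;15;10;28m🬎[0m
[38;2;13;8;26m[48;2;11;7;24m🬎[38;2;13;8;26m[48;2;11;7;24m🬎[38;2;13;8;26m[48;2;11;7;24m🬎[38;2;13;8;26m[48;2;11;7;24m🬎[38;2;106;106;106m[48;2;12;7;25m🬁[38;2;55;55;55m[48;2;16;12;26m🬀[38;2;13;8;26m[48;2;11;7;24m🬎[38;2;13;8;26m[48;2;11;7;24m🬎[38;2;13;8;26m[48;2;11;7;24m🬎[38;2;13;8;26m[48;2;11;7;24m🬎[0m
[38;2;9;5;22m[48;2;8;4;21m🬎[38;2;9;5;22m[48;2;8;4;21m🬎[38;2;9;5;22m[48;2;8;4;21m🬎[38;2;9;5;22m[48;2;8;4;21m🬎[38;2;9;5;22m[48;2;8;4;21m🬎[38;2;9;5;22m[48;2;8;4;21m🬎[38;2;9;5;22m[48;2;8;4;21m🬎[38;2;9;5;22m[48;2;8;4;21m🬎[38;2;9;5;22m[48;2;8;4;21m🬎[38;2;9;5;22m[48;2;8;4;21m🬎[0m
</frame>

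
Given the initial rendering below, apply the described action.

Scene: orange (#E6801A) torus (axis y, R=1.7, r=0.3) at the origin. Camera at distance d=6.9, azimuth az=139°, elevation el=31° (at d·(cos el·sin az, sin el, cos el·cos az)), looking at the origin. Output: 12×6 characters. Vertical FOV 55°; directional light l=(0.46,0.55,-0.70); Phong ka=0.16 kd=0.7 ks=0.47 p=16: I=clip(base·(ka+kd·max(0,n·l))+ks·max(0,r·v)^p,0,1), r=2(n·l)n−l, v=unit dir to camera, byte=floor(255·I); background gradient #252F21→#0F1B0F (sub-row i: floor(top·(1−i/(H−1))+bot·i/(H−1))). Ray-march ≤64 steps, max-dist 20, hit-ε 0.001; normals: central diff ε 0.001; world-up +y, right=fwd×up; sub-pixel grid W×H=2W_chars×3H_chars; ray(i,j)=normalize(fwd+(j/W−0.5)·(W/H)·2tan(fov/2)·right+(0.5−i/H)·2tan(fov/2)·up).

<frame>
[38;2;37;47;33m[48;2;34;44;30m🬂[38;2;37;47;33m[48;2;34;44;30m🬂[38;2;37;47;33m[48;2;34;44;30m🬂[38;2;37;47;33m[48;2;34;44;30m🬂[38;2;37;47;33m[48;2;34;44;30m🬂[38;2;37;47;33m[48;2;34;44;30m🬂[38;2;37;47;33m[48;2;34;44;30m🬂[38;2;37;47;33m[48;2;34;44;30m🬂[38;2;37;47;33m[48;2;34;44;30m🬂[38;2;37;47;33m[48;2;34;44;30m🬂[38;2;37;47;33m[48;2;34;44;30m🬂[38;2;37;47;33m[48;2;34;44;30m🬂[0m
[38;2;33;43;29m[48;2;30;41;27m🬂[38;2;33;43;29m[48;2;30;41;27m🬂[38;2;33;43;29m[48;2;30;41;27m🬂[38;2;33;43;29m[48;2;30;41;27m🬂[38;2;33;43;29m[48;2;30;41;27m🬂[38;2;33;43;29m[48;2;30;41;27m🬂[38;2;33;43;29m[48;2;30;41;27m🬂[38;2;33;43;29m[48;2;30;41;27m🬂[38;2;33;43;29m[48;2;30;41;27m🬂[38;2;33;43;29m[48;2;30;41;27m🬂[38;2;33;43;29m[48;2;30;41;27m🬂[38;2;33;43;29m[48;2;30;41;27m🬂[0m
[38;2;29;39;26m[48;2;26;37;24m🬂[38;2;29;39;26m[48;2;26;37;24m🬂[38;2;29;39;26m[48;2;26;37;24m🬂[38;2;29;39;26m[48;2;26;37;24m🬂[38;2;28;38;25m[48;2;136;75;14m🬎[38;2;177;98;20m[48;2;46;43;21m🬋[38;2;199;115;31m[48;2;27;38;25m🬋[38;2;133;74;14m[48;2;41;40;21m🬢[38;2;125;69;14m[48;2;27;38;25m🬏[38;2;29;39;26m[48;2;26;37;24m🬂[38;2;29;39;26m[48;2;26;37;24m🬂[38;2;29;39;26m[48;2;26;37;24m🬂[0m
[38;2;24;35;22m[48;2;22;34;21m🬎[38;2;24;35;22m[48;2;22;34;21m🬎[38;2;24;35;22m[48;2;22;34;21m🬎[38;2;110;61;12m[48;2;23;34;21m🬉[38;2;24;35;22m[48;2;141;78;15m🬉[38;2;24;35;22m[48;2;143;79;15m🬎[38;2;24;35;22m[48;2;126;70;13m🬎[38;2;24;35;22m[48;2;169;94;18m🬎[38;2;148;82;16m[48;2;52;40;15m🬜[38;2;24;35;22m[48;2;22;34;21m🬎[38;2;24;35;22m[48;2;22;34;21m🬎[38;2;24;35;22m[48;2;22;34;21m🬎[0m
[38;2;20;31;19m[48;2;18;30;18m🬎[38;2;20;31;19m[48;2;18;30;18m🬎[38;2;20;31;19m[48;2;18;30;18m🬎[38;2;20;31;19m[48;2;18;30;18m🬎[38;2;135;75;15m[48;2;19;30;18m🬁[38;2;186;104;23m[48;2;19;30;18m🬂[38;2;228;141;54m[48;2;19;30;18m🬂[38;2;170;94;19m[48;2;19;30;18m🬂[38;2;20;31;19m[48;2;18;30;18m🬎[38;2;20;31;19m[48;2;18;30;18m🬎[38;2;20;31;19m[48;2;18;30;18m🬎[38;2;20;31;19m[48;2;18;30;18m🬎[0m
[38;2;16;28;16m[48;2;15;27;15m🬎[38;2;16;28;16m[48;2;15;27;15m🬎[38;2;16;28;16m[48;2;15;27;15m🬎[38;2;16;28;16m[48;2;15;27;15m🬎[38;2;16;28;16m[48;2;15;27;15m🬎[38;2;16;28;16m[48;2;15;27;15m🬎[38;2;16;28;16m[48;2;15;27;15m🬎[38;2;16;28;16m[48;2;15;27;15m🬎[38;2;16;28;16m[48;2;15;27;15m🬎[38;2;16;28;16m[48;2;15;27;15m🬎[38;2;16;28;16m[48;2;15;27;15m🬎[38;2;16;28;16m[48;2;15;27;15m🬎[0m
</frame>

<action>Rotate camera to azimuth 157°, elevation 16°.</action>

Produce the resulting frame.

<frame>
[38;2;37;47;33m[48;2;34;44;30m🬂[38;2;37;47;33m[48;2;34;44;30m🬂[38;2;37;47;33m[48;2;34;44;30m🬂[38;2;37;47;33m[48;2;34;44;30m🬂[38;2;37;47;33m[48;2;34;44;30m🬂[38;2;37;47;33m[48;2;34;44;30m🬂[38;2;37;47;33m[48;2;34;44;30m🬂[38;2;37;47;33m[48;2;34;44;30m🬂[38;2;37;47;33m[48;2;34;44;30m🬂[38;2;37;47;33m[48;2;34;44;30m🬂[38;2;37;47;33m[48;2;34;44;30m🬂[38;2;37;47;33m[48;2;34;44;30m🬂[0m
[38;2;33;43;29m[48;2;30;41;27m🬂[38;2;33;43;29m[48;2;30;41;27m🬂[38;2;33;43;29m[48;2;30;41;27m🬂[38;2;33;43;29m[48;2;30;41;27m🬂[38;2;33;43;29m[48;2;30;41;27m🬂[38;2;33;43;29m[48;2;30;41;27m🬂[38;2;33;43;29m[48;2;30;41;27m🬂[38;2;33;43;29m[48;2;30;41;27m🬂[38;2;33;43;29m[48;2;30;41;27m🬂[38;2;33;43;29m[48;2;30;41;27m🬂[38;2;33;43;29m[48;2;30;41;27m🬂[38;2;33;43;29m[48;2;30;41;27m🬂[0m
[38;2;29;39;26m[48;2;26;37;24m🬂[38;2;29;39;26m[48;2;26;37;24m🬂[38;2;29;39;26m[48;2;26;37;24m🬂[38;2;29;39;26m[48;2;26;37;24m🬂[38;2;28;38;25m[48;2;126;70;14m🬎[38;2;28;38;25m[48;2;168;93;19m🬎[38;2;28;38;25m[48;2;238;158;73m🬎[38;2;28;38;25m[48;2;171;95;19m🬎[38;2;109;60;12m[48;2;27;38;25m🬏[38;2;29;39;26m[48;2;26;37;24m🬂[38;2;29;39;26m[48;2;26;37;24m🬂[38;2;29;39;26m[48;2;26;37;24m🬂[0m
[38;2;24;35;22m[48;2;22;34;21m🬎[38;2;24;35;22m[48;2;22;34;21m🬎[38;2;24;35;22m[48;2;22;34;21m🬎[38;2;124;69;13m[48;2;23;34;21m🬉[38;2;152;85;16m[48;2;29;27;12m🬪[38;2;25;36;23m[48;2;172;96;19m🬂[38;2;25;36;23m[48;2;171;95;19m🬂[38;2;54;37;12m[48;2;163;90;18m🬡[38;2;131;73;14m[48;2;34;33;16m🬆[38;2;24;35;22m[48;2;22;34;21m🬎[38;2;24;35;22m[48;2;22;34;21m🬎[38;2;24;35;22m[48;2;22;34;21m🬎[0m
[38;2;20;31;19m[48;2;18;30;18m🬎[38;2;20;31;19m[48;2;18;30;18m🬎[38;2;20;31;19m[48;2;18;30;18m🬎[38;2;20;31;19m[48;2;18;30;18m🬎[38;2;20;31;19m[48;2;18;30;18m🬎[38;2;20;31;19m[48;2;18;30;18m🬎[38;2;20;31;19m[48;2;18;30;18m🬎[38;2;20;31;19m[48;2;18;30;18m🬎[38;2;20;31;19m[48;2;18;30;18m🬎[38;2;20;31;19m[48;2;18;30;18m🬎[38;2;20;31;19m[48;2;18;30;18m🬎[38;2;20;31;19m[48;2;18;30;18m🬎[0m
[38;2;16;28;16m[48;2;15;27;15m🬎[38;2;16;28;16m[48;2;15;27;15m🬎[38;2;16;28;16m[48;2;15;27;15m🬎[38;2;16;28;16m[48;2;15;27;15m🬎[38;2;16;28;16m[48;2;15;27;15m🬎[38;2;16;28;16m[48;2;15;27;15m🬎[38;2;16;28;16m[48;2;15;27;15m🬎[38;2;16;28;16m[48;2;15;27;15m🬎[38;2;16;28;16m[48;2;15;27;15m🬎[38;2;16;28;16m[48;2;15;27;15m🬎[38;2;16;28;16m[48;2;15;27;15m🬎[38;2;16;28;16m[48;2;15;27;15m🬎[0m
</frame>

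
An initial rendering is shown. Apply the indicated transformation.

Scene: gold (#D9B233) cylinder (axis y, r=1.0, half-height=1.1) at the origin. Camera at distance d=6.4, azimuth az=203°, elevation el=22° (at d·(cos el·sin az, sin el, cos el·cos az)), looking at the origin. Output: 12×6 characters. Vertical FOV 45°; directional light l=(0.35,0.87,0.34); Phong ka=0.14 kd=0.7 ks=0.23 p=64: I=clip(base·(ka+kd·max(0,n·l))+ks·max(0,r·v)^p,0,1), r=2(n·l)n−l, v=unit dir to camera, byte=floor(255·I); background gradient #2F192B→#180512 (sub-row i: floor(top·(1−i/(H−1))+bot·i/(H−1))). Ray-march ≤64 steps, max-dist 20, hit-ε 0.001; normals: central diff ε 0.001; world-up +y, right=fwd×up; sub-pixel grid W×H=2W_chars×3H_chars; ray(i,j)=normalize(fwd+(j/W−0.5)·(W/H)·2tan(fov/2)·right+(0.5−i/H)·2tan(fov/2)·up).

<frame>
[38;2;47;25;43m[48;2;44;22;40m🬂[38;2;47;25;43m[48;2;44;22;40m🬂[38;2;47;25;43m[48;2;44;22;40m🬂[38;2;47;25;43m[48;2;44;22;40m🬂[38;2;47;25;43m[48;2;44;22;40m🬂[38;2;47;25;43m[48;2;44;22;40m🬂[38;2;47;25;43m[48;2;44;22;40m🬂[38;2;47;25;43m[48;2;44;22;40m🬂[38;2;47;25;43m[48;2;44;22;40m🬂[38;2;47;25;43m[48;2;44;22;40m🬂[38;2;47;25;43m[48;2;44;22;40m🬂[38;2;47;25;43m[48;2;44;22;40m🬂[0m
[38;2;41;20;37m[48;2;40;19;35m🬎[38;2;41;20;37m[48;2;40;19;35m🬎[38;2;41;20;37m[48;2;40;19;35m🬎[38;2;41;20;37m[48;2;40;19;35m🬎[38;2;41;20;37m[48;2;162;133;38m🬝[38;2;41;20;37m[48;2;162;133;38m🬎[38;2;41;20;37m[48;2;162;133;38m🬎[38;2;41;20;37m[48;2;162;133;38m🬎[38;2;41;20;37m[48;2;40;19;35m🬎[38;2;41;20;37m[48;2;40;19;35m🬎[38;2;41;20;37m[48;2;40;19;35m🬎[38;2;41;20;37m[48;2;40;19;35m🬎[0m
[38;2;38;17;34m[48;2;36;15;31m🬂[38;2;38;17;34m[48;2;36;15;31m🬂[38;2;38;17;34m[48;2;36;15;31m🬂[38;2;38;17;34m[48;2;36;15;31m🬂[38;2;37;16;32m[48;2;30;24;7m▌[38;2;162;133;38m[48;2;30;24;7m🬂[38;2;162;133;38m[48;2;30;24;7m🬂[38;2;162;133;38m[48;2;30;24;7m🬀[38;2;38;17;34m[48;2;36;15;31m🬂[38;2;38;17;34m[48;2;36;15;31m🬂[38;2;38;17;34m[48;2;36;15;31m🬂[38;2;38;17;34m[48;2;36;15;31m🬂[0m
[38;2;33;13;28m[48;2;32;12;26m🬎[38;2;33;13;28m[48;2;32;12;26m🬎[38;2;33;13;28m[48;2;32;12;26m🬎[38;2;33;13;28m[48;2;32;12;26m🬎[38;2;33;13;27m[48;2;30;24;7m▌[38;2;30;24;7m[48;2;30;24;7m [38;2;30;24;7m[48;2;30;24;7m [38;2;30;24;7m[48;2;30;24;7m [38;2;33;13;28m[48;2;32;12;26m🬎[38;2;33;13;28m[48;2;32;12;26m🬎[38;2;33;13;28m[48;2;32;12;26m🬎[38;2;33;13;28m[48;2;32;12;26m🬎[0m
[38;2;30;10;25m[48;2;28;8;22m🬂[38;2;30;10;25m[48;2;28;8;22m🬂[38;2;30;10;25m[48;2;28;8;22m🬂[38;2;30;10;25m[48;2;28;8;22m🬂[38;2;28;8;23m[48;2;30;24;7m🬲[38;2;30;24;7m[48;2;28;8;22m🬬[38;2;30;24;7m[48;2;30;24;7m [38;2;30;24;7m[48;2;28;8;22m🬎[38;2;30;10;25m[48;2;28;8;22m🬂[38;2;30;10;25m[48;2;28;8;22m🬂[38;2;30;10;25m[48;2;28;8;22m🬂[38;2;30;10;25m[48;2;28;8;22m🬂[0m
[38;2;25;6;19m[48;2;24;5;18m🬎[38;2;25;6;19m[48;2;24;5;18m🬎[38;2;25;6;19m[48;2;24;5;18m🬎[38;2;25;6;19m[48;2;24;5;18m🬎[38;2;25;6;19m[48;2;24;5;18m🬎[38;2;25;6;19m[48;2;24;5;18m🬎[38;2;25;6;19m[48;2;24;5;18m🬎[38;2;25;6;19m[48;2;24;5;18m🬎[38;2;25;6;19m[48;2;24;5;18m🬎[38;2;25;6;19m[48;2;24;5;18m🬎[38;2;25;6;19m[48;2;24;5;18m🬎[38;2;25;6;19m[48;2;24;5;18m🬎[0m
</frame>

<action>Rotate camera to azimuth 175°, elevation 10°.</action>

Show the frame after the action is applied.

<frame>
[38;2;47;25;43m[48;2;44;22;40m🬂[38;2;47;25;43m[48;2;44;22;40m🬂[38;2;47;25;43m[48;2;44;22;40m🬂[38;2;47;25;43m[48;2;44;22;40m🬂[38;2;47;25;43m[48;2;44;22;40m🬂[38;2;47;25;43m[48;2;44;22;40m🬂[38;2;47;25;43m[48;2;44;22;40m🬂[38;2;47;25;43m[48;2;44;22;40m🬂[38;2;47;25;43m[48;2;44;22;40m🬂[38;2;47;25;43m[48;2;44;22;40m🬂[38;2;47;25;43m[48;2;44;22;40m🬂[38;2;47;25;43m[48;2;44;22;40m🬂[0m
[38;2;41;20;37m[48;2;40;19;35m🬎[38;2;41;20;37m[48;2;40;19;35m🬎[38;2;41;20;37m[48;2;40;19;35m🬎[38;2;41;20;37m[48;2;40;19;35m🬎[38;2;41;20;37m[48;2;40;19;35m🬎[38;2;41;20;37m[48;2;40;19;35m🬎[38;2;41;20;37m[48;2;40;19;35m🬎[38;2;41;20;37m[48;2;40;19;35m🬎[38;2;41;20;37m[48;2;40;19;35m🬎[38;2;41;20;37m[48;2;40;19;35m🬎[38;2;41;20;37m[48;2;40;19;35m🬎[38;2;41;20;37m[48;2;40;19;35m🬎[0m
[38;2;38;17;34m[48;2;36;15;31m🬂[38;2;38;17;34m[48;2;36;15;31m🬂[38;2;38;17;34m[48;2;36;15;31m🬂[38;2;38;17;34m[48;2;36;15;31m🬂[38;2;37;16;32m[48;2;46;37;10m▌[38;2;30;24;7m[48;2;30;24;7m [38;2;30;24;7m[48;2;30;24;7m [38;2;30;24;7m[48;2;30;24;7m [38;2;38;17;34m[48;2;36;15;31m🬂[38;2;38;17;34m[48;2;36;15;31m🬂[38;2;38;17;34m[48;2;36;15;31m🬂[38;2;38;17;34m[48;2;36;15;31m🬂[0m
[38;2;33;13;28m[48;2;32;12;26m🬎[38;2;33;13;28m[48;2;32;12;26m🬎[38;2;33;13;28m[48;2;32;12;26m🬎[38;2;33;13;28m[48;2;32;12;26m🬎[38;2;33;13;27m[48;2;49;40;11m▌[38;2;30;24;7m[48;2;30;24;7m [38;2;30;24;7m[48;2;30;24;7m [38;2;30;24;7m[48;2;30;24;7m [38;2;33;13;28m[48;2;32;12;26m🬎[38;2;33;13;28m[48;2;32;12;26m🬎[38;2;33;13;28m[48;2;32;12;26m🬎[38;2;33;13;28m[48;2;32;12;26m🬎[0m
[38;2;30;10;25m[48;2;28;8;22m🬂[38;2;30;10;25m[48;2;28;8;22m🬂[38;2;30;10;25m[48;2;28;8;22m🬂[38;2;30;10;25m[48;2;28;8;22m🬂[38;2;51;41;12m[48;2;28;8;23m🬉[38;2;30;24;7m[48;2;28;8;22m🬎[38;2;30;24;7m[48;2;28;8;22m🬎[38;2;30;24;7m[48;2;28;8;22m🬎[38;2;30;10;25m[48;2;28;8;22m🬂[38;2;30;10;25m[48;2;28;8;22m🬂[38;2;30;10;25m[48;2;28;8;22m🬂[38;2;30;10;25m[48;2;28;8;22m🬂[0m
[38;2;25;6;19m[48;2;24;5;18m🬎[38;2;25;6;19m[48;2;24;5;18m🬎[38;2;25;6;19m[48;2;24;5;18m🬎[38;2;25;6;19m[48;2;24;5;18m🬎[38;2;25;6;19m[48;2;24;5;18m🬎[38;2;25;6;19m[48;2;24;5;18m🬎[38;2;25;6;19m[48;2;24;5;18m🬎[38;2;25;6;19m[48;2;24;5;18m🬎[38;2;25;6;19m[48;2;24;5;18m🬎[38;2;25;6;19m[48;2;24;5;18m🬎[38;2;25;6;19m[48;2;24;5;18m🬎[38;2;25;6;19m[48;2;24;5;18m🬎[0m
</frame>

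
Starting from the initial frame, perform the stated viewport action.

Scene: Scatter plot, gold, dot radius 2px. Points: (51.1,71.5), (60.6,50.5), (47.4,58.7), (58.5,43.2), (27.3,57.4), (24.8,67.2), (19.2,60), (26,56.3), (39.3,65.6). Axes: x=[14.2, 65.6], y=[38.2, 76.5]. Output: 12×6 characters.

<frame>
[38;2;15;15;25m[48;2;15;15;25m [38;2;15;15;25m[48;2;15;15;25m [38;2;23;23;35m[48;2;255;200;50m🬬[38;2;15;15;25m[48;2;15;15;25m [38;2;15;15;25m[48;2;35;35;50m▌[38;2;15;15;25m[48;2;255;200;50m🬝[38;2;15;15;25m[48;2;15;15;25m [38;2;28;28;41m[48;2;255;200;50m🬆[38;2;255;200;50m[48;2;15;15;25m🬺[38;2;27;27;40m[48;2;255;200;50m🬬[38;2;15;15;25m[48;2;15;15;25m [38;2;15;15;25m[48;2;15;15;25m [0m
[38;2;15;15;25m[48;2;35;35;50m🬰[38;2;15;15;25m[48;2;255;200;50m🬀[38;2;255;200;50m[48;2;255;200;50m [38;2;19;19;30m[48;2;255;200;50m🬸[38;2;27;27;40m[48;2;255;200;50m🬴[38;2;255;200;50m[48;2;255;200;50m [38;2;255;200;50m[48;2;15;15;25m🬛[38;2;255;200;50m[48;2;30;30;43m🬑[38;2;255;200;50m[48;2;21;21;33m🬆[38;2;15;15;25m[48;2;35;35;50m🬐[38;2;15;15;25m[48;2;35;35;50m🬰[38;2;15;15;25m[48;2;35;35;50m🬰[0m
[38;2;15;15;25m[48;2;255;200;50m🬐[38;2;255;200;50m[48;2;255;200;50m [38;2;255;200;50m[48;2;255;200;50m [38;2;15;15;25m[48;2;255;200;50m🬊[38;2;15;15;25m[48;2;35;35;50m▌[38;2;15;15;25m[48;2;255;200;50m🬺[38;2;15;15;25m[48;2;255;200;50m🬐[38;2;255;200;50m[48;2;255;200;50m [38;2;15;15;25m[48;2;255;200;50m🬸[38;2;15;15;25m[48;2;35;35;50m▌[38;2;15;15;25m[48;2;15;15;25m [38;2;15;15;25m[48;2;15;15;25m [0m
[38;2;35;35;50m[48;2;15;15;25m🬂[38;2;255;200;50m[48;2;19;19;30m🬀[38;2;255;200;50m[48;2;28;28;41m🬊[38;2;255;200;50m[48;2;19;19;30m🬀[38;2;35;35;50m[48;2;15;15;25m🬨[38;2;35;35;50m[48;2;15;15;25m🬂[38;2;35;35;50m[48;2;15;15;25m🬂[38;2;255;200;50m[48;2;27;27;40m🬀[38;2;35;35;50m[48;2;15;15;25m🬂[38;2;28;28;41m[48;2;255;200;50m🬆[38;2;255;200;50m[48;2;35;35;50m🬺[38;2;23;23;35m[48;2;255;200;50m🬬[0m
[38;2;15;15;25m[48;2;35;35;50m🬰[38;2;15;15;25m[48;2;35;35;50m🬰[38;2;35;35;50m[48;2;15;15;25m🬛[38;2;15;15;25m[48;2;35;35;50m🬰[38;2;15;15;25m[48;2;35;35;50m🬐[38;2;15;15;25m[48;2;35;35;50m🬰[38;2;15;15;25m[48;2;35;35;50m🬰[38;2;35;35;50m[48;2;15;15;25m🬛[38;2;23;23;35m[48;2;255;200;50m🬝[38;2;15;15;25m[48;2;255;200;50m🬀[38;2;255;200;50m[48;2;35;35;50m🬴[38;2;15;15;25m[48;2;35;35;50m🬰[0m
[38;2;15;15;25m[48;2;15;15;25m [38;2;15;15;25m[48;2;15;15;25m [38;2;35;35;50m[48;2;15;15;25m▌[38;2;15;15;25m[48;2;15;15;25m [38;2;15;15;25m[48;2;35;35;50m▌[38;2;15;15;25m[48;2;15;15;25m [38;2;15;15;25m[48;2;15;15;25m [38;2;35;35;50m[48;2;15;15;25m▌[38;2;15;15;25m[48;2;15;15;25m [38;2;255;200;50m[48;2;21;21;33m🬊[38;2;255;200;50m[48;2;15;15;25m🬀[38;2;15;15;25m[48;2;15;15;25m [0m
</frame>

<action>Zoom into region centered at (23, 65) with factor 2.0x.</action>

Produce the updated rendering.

<frame>
[38;2;15;15;25m[48;2;15;15;25m [38;2;15;15;25m[48;2;15;15;25m [38;2;35;35;50m[48;2;15;15;25m▌[38;2;15;15;25m[48;2;15;15;25m [38;2;15;15;25m[48;2;35;35;50m▌[38;2;15;15;25m[48;2;15;15;25m [38;2;15;15;25m[48;2;15;15;25m [38;2;35;35;50m[48;2;15;15;25m▌[38;2;15;15;25m[48;2;15;15;25m [38;2;15;15;25m[48;2;35;35;50m▌[38;2;15;15;25m[48;2;15;15;25m [38;2;15;15;25m[48;2;15;15;25m [0m
[38;2;15;15;25m[48;2;35;35;50m🬰[38;2;15;15;25m[48;2;35;35;50m🬰[38;2;35;35;50m[48;2;15;15;25m🬛[38;2;15;15;25m[48;2;35;35;50m🬰[38;2;15;15;25m[48;2;35;35;50m🬐[38;2;15;15;25m[48;2;35;35;50m🬰[38;2;21;21;33m[48;2;255;200;50m🬆[38;2;27;27;40m[48;2;255;200;50m🬬[38;2;15;15;25m[48;2;35;35;50m🬰[38;2;15;15;25m[48;2;35;35;50m🬐[38;2;15;15;25m[48;2;35;35;50m🬰[38;2;15;15;25m[48;2;35;35;50m🬰[0m
[38;2;15;15;25m[48;2;15;15;25m [38;2;15;15;25m[48;2;15;15;25m [38;2;35;35;50m[48;2;15;15;25m▌[38;2;15;15;25m[48;2;15;15;25m [38;2;15;15;25m[48;2;35;35;50m▌[38;2;15;15;25m[48;2;255;200;50m🬺[38;2;255;200;50m[48;2;15;15;25m🬬[38;2;255;200;50m[48;2;21;21;33m🬆[38;2;15;15;25m[48;2;15;15;25m [38;2;15;15;25m[48;2;35;35;50m▌[38;2;15;15;25m[48;2;15;15;25m [38;2;15;15;25m[48;2;15;15;25m [0m
[38;2;35;35;50m[48;2;15;15;25m🬂[38;2;35;35;50m[48;2;15;15;25m🬂[38;2;35;35;50m[48;2;15;15;25m🬕[38;2;23;23;35m[48;2;255;200;50m🬝[38;2;35;35;50m[48;2;255;200;50m🬊[38;2;35;35;50m[48;2;15;15;25m🬂[38;2;35;35;50m[48;2;15;15;25m🬂[38;2;35;35;50m[48;2;15;15;25m🬕[38;2;35;35;50m[48;2;15;15;25m🬂[38;2;35;35;50m[48;2;15;15;25m🬨[38;2;35;35;50m[48;2;15;15;25m🬂[38;2;35;35;50m[48;2;15;15;25m🬂[0m
[38;2;15;15;25m[48;2;35;35;50m🬰[38;2;15;15;25m[48;2;35;35;50m🬰[38;2;35;35;50m[48;2;15;15;25m🬛[38;2;255;200;50m[48;2;21;21;33m🬊[38;2;255;200;50m[48;2;35;35;50m🬝[38;2;255;200;50m[48;2;23;23;35m🬀[38;2;15;15;25m[48;2;35;35;50m🬰[38;2;28;28;41m[48;2;255;200;50m🬆[38;2;23;23;35m[48;2;255;200;50m🬬[38;2;15;15;25m[48;2;35;35;50m🬐[38;2;15;15;25m[48;2;35;35;50m🬰[38;2;15;15;25m[48;2;35;35;50m🬰[0m
[38;2;15;15;25m[48;2;15;15;25m [38;2;15;15;25m[48;2;15;15;25m [38;2;35;35;50m[48;2;15;15;25m▌[38;2;15;15;25m[48;2;15;15;25m [38;2;15;15;25m[48;2;35;35;50m▌[38;2;15;15;25m[48;2;15;15;25m [38;2;15;15;25m[48;2;255;200;50m🬐[38;2;255;200;50m[48;2;255;200;50m [38;2;255;200;50m[48;2;15;15;25m🬆[38;2;15;15;25m[48;2;35;35;50m▌[38;2;15;15;25m[48;2;15;15;25m [38;2;15;15;25m[48;2;15;15;25m [0m
</frame>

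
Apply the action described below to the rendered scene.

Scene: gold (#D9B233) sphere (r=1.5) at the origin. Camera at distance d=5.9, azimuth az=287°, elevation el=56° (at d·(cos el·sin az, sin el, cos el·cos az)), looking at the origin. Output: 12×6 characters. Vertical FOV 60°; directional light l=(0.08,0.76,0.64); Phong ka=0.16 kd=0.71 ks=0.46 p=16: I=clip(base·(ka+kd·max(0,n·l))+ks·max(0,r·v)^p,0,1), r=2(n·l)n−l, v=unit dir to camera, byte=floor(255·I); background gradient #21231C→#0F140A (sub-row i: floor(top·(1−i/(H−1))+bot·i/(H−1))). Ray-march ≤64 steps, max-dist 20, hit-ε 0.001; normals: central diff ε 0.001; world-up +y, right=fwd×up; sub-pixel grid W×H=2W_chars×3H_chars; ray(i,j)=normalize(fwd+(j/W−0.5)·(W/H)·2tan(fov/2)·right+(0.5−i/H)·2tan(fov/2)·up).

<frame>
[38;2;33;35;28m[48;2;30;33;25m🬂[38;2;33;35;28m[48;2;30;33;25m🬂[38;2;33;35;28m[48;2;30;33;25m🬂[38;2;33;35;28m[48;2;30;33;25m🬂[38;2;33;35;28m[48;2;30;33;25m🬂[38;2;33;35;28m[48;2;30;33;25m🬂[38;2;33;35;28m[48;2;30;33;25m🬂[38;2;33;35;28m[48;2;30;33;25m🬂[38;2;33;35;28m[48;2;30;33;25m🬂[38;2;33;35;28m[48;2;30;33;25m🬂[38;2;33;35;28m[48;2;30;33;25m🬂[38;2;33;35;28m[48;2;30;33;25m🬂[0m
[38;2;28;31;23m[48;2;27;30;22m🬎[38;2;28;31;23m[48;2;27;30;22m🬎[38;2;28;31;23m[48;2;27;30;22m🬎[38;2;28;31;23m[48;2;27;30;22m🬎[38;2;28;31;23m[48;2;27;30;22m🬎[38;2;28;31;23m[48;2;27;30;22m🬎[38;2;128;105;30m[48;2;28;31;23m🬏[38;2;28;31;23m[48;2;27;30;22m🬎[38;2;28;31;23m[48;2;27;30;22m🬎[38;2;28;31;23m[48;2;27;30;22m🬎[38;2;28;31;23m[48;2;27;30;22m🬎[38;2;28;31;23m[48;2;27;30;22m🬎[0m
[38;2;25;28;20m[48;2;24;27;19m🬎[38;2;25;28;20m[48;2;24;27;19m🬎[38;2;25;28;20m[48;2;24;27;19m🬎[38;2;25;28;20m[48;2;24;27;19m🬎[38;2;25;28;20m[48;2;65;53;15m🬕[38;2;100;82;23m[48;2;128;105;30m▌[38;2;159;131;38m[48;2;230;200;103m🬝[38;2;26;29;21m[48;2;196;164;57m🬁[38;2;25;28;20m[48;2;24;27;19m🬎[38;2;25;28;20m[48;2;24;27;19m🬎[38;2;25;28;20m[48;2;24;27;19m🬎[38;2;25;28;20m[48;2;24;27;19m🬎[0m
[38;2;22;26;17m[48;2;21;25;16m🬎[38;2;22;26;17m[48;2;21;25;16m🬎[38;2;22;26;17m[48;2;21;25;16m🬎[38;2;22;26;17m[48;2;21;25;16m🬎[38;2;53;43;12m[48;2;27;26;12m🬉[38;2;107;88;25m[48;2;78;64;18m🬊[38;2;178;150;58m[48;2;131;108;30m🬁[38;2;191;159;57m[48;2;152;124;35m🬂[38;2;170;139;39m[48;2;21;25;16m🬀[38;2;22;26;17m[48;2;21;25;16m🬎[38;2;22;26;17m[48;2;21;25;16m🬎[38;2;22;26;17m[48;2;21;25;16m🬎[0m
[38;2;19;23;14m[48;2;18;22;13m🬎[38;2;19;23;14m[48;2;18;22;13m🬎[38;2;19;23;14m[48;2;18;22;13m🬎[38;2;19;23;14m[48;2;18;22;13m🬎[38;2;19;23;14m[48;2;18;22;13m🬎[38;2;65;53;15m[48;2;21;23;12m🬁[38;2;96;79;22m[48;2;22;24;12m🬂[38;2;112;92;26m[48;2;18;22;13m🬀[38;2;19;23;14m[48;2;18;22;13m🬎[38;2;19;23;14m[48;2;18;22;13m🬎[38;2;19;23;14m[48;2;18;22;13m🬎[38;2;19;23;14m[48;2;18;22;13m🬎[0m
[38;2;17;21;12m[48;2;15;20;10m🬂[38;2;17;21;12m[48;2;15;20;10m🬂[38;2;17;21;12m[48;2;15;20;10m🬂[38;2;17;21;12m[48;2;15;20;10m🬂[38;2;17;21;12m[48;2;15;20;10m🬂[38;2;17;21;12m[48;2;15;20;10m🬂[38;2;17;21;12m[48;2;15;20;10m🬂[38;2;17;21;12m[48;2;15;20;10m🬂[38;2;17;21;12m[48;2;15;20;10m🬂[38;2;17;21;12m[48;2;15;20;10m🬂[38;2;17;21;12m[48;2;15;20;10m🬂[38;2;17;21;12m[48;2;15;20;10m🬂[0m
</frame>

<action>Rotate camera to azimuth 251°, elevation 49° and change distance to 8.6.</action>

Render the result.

<frame>
[38;2;33;35;28m[48;2;30;33;25m🬂[38;2;33;35;28m[48;2;30;33;25m🬂[38;2;33;35;28m[48;2;30;33;25m🬂[38;2;33;35;28m[48;2;30;33;25m🬂[38;2;33;35;28m[48;2;30;33;25m🬂[38;2;33;35;28m[48;2;30;33;25m🬂[38;2;33;35;28m[48;2;30;33;25m🬂[38;2;33;35;28m[48;2;30;33;25m🬂[38;2;33;35;28m[48;2;30;33;25m🬂[38;2;33;35;28m[48;2;30;33;25m🬂[38;2;33;35;28m[48;2;30;33;25m🬂[38;2;33;35;28m[48;2;30;33;25m🬂[0m
[38;2;28;31;23m[48;2;27;30;22m🬎[38;2;28;31;23m[48;2;27;30;22m🬎[38;2;28;31;23m[48;2;27;30;22m🬎[38;2;28;31;23m[48;2;27;30;22m🬎[38;2;28;31;23m[48;2;27;30;22m🬎[38;2;28;31;23m[48;2;27;30;22m🬎[38;2;28;31;23m[48;2;27;30;22m🬎[38;2;28;31;23m[48;2;27;30;22m🬎[38;2;28;31;23m[48;2;27;30;22m🬎[38;2;28;31;23m[48;2;27;30;22m🬎[38;2;28;31;23m[48;2;27;30;22m🬎[38;2;28;31;23m[48;2;27;30;22m🬎[0m
[38;2;25;28;20m[48;2;24;27;19m🬎[38;2;25;28;20m[48;2;24;27;19m🬎[38;2;25;28;20m[48;2;24;27;19m🬎[38;2;25;28;20m[48;2;24;27;19m🬎[38;2;25;28;20m[48;2;24;27;19m🬎[38;2;32;32;18m[48;2;106;86;24m🬕[38;2;59;53;24m[48;2;187;158;66m🬒[38;2;170;139;40m[48;2;25;28;20m🬏[38;2;25;28;20m[48;2;24;27;19m🬎[38;2;25;28;20m[48;2;24;27;19m🬎[38;2;25;28;20m[48;2;24;27;19m🬎[38;2;25;28;20m[48;2;24;27;19m🬎[0m
[38;2;22;26;17m[48;2;21;25;16m🬎[38;2;22;26;17m[48;2;21;25;16m🬎[38;2;22;26;17m[48;2;21;25;16m🬎[38;2;22;26;17m[48;2;21;25;16m🬎[38;2;22;26;17m[48;2;21;25;16m🬎[38;2;64;52;15m[48;2;31;27;9m🬁[38;2;98;80;23m[48;2;41;34;9m🬊[38;2;117;96;27m[48;2;21;25;16m🬄[38;2;22;26;17m[48;2;21;25;16m🬎[38;2;22;26;17m[48;2;21;25;16m🬎[38;2;22;26;17m[48;2;21;25;16m🬎[38;2;22;26;17m[48;2;21;25;16m🬎[0m
[38;2;19;23;14m[48;2;18;22;13m🬎[38;2;19;23;14m[48;2;18;22;13m🬎[38;2;19;23;14m[48;2;18;22;13m🬎[38;2;19;23;14m[48;2;18;22;13m🬎[38;2;19;23;14m[48;2;18;22;13m🬎[38;2;19;23;14m[48;2;18;22;13m🬎[38;2;19;23;14m[48;2;18;22;13m🬎[38;2;19;23;14m[48;2;18;22;13m🬎[38;2;19;23;14m[48;2;18;22;13m🬎[38;2;19;23;14m[48;2;18;22;13m🬎[38;2;19;23;14m[48;2;18;22;13m🬎[38;2;19;23;14m[48;2;18;22;13m🬎[0m
[38;2;17;21;12m[48;2;15;20;10m🬂[38;2;17;21;12m[48;2;15;20;10m🬂[38;2;17;21;12m[48;2;15;20;10m🬂[38;2;17;21;12m[48;2;15;20;10m🬂[38;2;17;21;12m[48;2;15;20;10m🬂[38;2;17;21;12m[48;2;15;20;10m🬂[38;2;17;21;12m[48;2;15;20;10m🬂[38;2;17;21;12m[48;2;15;20;10m🬂[38;2;17;21;12m[48;2;15;20;10m🬂[38;2;17;21;12m[48;2;15;20;10m🬂[38;2;17;21;12m[48;2;15;20;10m🬂[38;2;17;21;12m[48;2;15;20;10m🬂[0m
</frame>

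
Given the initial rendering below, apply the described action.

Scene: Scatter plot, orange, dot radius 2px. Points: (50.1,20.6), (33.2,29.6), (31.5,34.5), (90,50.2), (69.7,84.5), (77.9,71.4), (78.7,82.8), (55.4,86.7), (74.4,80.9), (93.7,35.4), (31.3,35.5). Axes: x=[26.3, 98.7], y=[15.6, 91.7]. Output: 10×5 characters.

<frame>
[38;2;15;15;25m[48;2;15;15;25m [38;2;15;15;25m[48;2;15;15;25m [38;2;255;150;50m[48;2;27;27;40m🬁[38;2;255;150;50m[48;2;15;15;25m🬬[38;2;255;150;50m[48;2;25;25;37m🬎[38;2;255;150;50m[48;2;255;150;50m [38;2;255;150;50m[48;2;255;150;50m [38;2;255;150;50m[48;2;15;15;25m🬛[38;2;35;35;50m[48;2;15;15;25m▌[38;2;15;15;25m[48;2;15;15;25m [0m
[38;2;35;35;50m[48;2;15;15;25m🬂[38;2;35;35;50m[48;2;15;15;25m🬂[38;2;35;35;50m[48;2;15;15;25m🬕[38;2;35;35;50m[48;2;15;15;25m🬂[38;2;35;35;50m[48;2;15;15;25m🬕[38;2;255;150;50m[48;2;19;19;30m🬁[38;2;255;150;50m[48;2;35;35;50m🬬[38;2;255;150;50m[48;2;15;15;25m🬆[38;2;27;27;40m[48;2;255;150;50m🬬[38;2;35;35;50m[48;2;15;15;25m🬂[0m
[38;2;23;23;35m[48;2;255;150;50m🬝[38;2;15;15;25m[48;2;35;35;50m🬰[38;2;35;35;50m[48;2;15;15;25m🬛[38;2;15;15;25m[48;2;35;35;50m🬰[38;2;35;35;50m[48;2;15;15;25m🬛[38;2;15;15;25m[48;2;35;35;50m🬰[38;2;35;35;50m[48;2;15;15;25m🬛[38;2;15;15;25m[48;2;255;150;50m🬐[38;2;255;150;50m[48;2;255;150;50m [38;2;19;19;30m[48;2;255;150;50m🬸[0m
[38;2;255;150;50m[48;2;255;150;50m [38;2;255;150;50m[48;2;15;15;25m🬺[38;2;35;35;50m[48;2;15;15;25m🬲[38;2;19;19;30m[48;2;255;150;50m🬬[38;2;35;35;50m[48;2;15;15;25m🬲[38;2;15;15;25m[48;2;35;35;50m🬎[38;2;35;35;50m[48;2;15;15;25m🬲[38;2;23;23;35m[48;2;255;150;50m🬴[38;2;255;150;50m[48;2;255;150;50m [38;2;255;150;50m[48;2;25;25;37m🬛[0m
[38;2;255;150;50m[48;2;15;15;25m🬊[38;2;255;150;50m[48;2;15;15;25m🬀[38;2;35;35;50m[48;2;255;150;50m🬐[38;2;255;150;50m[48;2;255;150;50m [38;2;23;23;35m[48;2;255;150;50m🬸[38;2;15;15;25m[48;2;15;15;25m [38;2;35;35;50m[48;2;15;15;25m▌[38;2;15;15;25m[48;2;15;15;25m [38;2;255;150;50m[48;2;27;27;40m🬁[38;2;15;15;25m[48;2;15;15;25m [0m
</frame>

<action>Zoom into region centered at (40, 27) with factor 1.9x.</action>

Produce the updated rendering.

<frame>
[38;2;15;15;25m[48;2;15;15;25m [38;2;15;15;25m[48;2;15;15;25m [38;2;27;27;40m[48;2;255;150;50m🬝[38;2;15;15;25m[48;2;15;15;25m [38;2;35;35;50m[48;2;15;15;25m▌[38;2;15;15;25m[48;2;15;15;25m [38;2;35;35;50m[48;2;15;15;25m▌[38;2;15;15;25m[48;2;15;15;25m [38;2;35;35;50m[48;2;15;15;25m▌[38;2;15;15;25m[48;2;15;15;25m [0m
[38;2;35;35;50m[48;2;15;15;25m🬂[38;2;23;23;35m[48;2;255;150;50m🬴[38;2;255;150;50m[48;2;255;150;50m [38;2;255;150;50m[48;2;35;35;50m🬺[38;2;35;35;50m[48;2;15;15;25m🬕[38;2;35;35;50m[48;2;15;15;25m🬂[38;2;35;35;50m[48;2;15;15;25m🬕[38;2;35;35;50m[48;2;15;15;25m🬂[38;2;35;35;50m[48;2;15;15;25m🬕[38;2;35;35;50m[48;2;15;15;25m🬂[0m
[38;2;15;15;25m[48;2;35;35;50m🬰[38;2;15;15;25m[48;2;35;35;50m🬰[38;2;255;150;50m[48;2;28;28;41m🬊[38;2;255;150;50m[48;2;15;15;25m🬝[38;2;255;150;50m[48;2;27;27;40m🬀[38;2;15;15;25m[48;2;35;35;50m🬰[38;2;31;31;45m[48;2;255;150;50m🬝[38;2;21;21;33m[48;2;255;150;50m🬊[38;2;35;35;50m[48;2;15;15;25m🬛[38;2;15;15;25m[48;2;35;35;50m🬰[0m
[38;2;15;15;25m[48;2;35;35;50m🬎[38;2;15;15;25m[48;2;35;35;50m🬎[38;2;35;35;50m[48;2;15;15;25m🬲[38;2;15;15;25m[48;2;35;35;50m🬎[38;2;35;35;50m[48;2;15;15;25m🬲[38;2;15;15;25m[48;2;35;35;50m🬎[38;2;255;150;50m[48;2;35;35;50m🬊[38;2;255;150;50m[48;2;35;35;50m🬝[38;2;255;150;50m[48;2;27;27;40m🬀[38;2;15;15;25m[48;2;35;35;50m🬎[0m
[38;2;15;15;25m[48;2;15;15;25m [38;2;15;15;25m[48;2;15;15;25m [38;2;35;35;50m[48;2;15;15;25m▌[38;2;15;15;25m[48;2;15;15;25m [38;2;35;35;50m[48;2;15;15;25m▌[38;2;15;15;25m[48;2;15;15;25m [38;2;35;35;50m[48;2;15;15;25m▌[38;2;15;15;25m[48;2;15;15;25m [38;2;35;35;50m[48;2;15;15;25m▌[38;2;15;15;25m[48;2;15;15;25m [0m
</frame>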